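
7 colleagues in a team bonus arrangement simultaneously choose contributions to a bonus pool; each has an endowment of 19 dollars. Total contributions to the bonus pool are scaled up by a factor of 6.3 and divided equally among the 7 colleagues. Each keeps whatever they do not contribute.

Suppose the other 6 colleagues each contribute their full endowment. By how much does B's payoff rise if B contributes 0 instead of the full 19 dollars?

Switching from a contribution of 19 to 0 lets B keep an extra 19 dollars, but lowers the bonus pool by 19, which costs B their own share of that drop: 6.3/7 × 19 = 17.10.
Net gain = 19 − 17.10 = 1.90. The private return per contributed unit (0.9000) is below 1, so free-riding is indeed the best response regardless of what the others do.

1.90 dollars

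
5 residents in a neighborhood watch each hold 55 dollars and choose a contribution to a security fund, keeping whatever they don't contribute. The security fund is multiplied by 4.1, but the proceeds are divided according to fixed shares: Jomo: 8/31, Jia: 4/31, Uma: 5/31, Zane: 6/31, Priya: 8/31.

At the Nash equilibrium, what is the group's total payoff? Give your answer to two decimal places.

616.00 dollars

A player with share s gets back 4.1·s per unit contributed, so full contribution is dominant for anyone with s > 1/4.1 = 0.2439 and zero contribution is dominant for anyone below.
Jomo and Priya clear that bar, contributing 55 each; the remaining 3 contribute 0. Total contributed: 110.
The security fund pays out 4.1 × 110 = 451.00 in total (split across the unequal shares, but the aggregate is all that matters for the group sum).
The 3 free-riders keep 55 each, adding 165. Group total = 165 + 451.00 = 616.00.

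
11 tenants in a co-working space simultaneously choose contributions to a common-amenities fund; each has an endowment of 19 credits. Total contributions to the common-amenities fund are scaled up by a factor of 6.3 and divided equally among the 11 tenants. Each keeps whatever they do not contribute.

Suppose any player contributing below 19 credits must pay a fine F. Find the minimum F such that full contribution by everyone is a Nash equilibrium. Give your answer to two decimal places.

8.12 credits

Given the others contribute fully, the best deviation is to contribute 0 (any partial contribution still incurs the fine and gives up units whose private return 0.5727 is below 1).
Deviating from 19 to 0 saves 19 credits but forfeits the deviator's share of the drop in the common-amenities fund: 6.3/11 × 19 = 10.88.
So the deviation gain is 19 − 10.88 = 8.12, and the fine must be at least 8.12 credits to wipe it out.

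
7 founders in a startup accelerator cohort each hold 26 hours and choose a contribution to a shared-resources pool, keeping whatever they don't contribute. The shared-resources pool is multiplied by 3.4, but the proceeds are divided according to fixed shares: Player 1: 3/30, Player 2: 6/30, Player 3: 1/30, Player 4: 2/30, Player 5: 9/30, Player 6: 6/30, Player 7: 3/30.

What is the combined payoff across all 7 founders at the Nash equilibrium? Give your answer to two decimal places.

244.40 hours

A player with share s gets back 3.4·s per unit contributed, so full contribution is dominant for anyone with s > 1/3.4 = 0.2941 and zero contribution is dominant for anyone below.
Only Player 5 (9/30) clears that bar, contributing 26; the remaining 6 contribute 0. Total contributed: 26.
The shared-resources pool pays out 3.4 × 26 = 88.40 in total (split across the unequal shares, but the aggregate is all that matters for the group sum).
The 6 free-riders keep 26 each, adding 156. Group total = 156 + 88.40 = 244.40.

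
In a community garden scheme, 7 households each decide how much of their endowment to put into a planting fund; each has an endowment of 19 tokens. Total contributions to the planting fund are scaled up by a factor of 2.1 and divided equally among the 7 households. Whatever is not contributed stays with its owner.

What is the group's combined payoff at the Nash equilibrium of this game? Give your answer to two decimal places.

Each contributed unit returns 2.1/7 = 0.3000 to its contributor — below 1 — so contributing 0 is dominant for every player. At the Nash equilibrium everyone keeps their 19, and the group total is 7 × 19 = 133.

133.00 tokens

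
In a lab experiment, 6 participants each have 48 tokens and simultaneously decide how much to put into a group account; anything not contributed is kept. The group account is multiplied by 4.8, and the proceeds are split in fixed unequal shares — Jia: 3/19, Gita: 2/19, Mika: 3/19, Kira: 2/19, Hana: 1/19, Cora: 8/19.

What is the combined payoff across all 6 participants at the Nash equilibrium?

Each unit j contributes comes back to j as 4.8 × (j's share), so j prefers to contribute only if that share exceeds 1/4.8 = 0.2083; otherwise keeping the unit dominates.
The only share above 0.2083 is Cora's 8/19, contributing 48; the remaining 5 contribute 0. Total contributed: 48.
The group account pays out 4.8 × 48 = 230.40 in total (split across the unequal shares, but the aggregate is all that matters for the group sum).
The 5 free-riders keep 48 each, adding 240. Group total = 240 + 230.40 = 470.40.

470.40 tokens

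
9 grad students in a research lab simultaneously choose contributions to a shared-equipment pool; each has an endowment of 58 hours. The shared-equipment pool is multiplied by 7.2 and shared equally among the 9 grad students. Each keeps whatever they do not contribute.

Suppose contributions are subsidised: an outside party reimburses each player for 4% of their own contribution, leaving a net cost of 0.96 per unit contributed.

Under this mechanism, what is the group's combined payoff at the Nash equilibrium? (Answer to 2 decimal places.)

522.00 hours

With the mechanism, a contributed unit returns (7.2/9) / 0.96 = 0.8333 per unit of net cost — still below 1 — so contributing 0 remains dominant for every player.
Everyone keeps their endowment and the group total is 9 × 58 = 522.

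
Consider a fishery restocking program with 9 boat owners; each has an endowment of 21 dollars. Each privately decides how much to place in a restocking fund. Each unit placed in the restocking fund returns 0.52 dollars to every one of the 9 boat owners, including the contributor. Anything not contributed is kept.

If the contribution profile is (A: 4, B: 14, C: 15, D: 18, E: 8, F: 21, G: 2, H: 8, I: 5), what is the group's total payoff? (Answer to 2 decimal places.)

Total contributed: 4 + 14 + 15 + 18 + 8 + 21 + 2 + 8 + 5 = 95; total kept: 9 × 21 − 95 = 94.
The restocking fund pays out 0.52 × 9 × 95 = 444.60 in aggregate.
Group total = 94 + 444.60 = 538.60.

538.60 dollars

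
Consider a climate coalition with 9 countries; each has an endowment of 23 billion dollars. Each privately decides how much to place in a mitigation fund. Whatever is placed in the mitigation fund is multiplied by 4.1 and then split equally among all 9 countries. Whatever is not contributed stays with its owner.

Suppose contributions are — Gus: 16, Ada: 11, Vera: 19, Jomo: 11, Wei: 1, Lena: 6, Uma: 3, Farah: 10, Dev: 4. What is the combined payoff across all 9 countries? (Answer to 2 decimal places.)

458.10 billion dollars

Total contributed: 16 + 11 + 19 + 11 + 1 + 6 + 3 + 10 + 4 = 81; total kept: 9 × 23 − 81 = 126.
The mitigation fund pays out 4.1 × 81 = 332.10 in aggregate.
Group total = 126 + 332.10 = 458.10.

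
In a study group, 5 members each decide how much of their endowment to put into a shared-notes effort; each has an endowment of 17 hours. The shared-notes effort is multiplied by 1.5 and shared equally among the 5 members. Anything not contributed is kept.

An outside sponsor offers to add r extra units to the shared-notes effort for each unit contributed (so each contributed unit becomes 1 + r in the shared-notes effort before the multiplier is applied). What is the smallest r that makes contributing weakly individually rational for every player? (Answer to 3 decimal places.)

With matching at rate r, one contributed unit becomes (1 + r) in the shared-notes effort and returns 1.5 × (1 + r) / 5 to the contributor.
Setting this equal to 1: 1 + r = 5/1.5 = 3.3333.
So the minimum matching rate is r = 3.3333 − 1 = 2.333.

2.333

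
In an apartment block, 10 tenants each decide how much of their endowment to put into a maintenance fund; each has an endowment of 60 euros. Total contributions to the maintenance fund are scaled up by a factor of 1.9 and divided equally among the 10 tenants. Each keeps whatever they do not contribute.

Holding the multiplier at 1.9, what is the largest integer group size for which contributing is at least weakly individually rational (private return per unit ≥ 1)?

Private return per unit is 1.9/(group size), which is ≥ 1 whenever the group size is ≤ 1.9.
The largest such integer is 1.

1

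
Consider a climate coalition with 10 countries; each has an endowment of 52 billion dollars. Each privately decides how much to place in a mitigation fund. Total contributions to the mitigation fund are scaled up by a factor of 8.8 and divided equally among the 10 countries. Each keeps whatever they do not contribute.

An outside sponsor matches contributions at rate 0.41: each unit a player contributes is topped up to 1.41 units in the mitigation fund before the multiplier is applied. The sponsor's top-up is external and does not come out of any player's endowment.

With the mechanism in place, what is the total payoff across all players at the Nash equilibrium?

The effective private return per unit is now 8.8 × 1.41 / 10 = 1.2408 > 1, so every player's dominant strategy flips to full contribution.
At the Nash equilibrium everyone contributes 52. Group total payoff = 8.8 × 1.41 × 520 = 6452.16.

6452.16 billion dollars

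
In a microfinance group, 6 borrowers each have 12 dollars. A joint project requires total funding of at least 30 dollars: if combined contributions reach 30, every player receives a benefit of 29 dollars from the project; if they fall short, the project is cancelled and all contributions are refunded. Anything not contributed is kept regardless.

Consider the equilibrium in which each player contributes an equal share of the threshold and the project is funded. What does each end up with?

36 dollars

Equal share of the threshold: 30/6 = 5.
At this profile no one gains by cutting their contribution: any cut drops the total below 30, the project is cancelled, contributions are refunded, and the deviator ends with 12, which is less than 12 − 5 + 29 = 36. Contributing more than 5 just wastes the excess. So contributing exactly 5 is a best response.
Each player's payoff: 12 − 5 + 29 = 36.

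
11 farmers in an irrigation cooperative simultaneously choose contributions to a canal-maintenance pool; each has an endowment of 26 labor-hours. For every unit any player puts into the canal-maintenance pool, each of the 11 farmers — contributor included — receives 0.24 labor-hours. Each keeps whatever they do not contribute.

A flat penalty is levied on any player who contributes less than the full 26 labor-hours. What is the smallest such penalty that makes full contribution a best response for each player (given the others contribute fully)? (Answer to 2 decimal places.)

Given the others contribute fully, the best deviation is to contribute 0 (any partial contribution still incurs the fine and gives up units whose private return 0.24 is below 1).
Deviating from 26 to 0 saves 26 labor-hours but forfeits the deviator's share of the drop in the canal-maintenance pool: 0.24 × 26 = 6.24.
So the deviation gain is 26 − 6.24 = 19.76, and the fine must be at least 19.76 labor-hours to wipe it out.

19.76 labor-hours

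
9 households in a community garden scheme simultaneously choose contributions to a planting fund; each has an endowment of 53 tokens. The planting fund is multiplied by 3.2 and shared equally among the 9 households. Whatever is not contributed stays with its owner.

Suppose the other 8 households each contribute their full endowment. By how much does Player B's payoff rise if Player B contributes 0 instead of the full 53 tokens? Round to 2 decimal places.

34.16 tokens

Switching from a contribution of 53 to 0 lets Player B keep an extra 53 tokens, but lowers the planting fund by 53, which costs Player B their own share of that drop: 3.2/9 × 53 = 18.84.
Net gain = 53 − 18.84 = 34.16. The private return per contributed unit (0.3556) is below 1, so free-riding is indeed the best response regardless of what the others do.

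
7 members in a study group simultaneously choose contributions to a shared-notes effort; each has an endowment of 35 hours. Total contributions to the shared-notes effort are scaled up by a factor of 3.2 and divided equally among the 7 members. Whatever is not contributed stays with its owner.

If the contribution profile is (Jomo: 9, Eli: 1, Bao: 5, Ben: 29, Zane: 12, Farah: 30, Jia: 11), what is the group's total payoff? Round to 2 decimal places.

Total contributed: 9 + 1 + 5 + 29 + 12 + 30 + 11 = 97; total kept: 7 × 35 − 97 = 148.
The shared-notes effort pays out 3.2 × 97 = 310.40 in aggregate.
Group total = 148 + 310.40 = 458.40.

458.40 hours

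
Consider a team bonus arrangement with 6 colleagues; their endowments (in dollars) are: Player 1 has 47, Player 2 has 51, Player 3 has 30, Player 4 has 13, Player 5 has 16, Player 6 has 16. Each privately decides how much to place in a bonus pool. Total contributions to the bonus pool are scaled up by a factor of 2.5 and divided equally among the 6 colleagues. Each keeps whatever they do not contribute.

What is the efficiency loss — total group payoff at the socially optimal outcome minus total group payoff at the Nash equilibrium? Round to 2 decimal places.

259.50 dollars

The private return per contributed unit is 2.5/6 = 0.4167 < 1 for every player regardless of endowment, so the Nash equilibrium is zero contribution and the group total is Σ E_j = 47 + 51 + 30 + 13 + 16 + 16 = 173.
Each contributed unit returns 2.500 to the group, so the social optimum is full contribution by everyone: group total = 2.500 × 173 = 432.50.
Efficiency loss = (2.500 − 1) × 173 = 259.50.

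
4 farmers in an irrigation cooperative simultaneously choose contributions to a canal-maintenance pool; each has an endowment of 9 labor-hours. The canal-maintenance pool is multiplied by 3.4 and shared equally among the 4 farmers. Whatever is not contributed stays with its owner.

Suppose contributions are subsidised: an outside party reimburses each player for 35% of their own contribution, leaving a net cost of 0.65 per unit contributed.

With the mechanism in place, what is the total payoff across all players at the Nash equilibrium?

The effective private return per unit is now (3.4/4) / 0.65 = 1.3077 > 1, so every player's dominant strategy flips to full contribution.
So the Nash equilibrium is full contribution by all 4; the group earns 4 × (9 × 0.35 + 3.4 × 9) = 135.00.

135.00 labor-hours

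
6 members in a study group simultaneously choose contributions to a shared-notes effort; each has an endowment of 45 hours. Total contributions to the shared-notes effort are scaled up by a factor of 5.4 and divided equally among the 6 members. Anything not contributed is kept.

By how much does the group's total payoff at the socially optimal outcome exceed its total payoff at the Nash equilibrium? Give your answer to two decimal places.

Each contributed unit returns 5.4/6 = 0.9000 to its contributor — below 1 — so contributing 0 is dominant for every player. At the Nash equilibrium everyone keeps their 45, and the group total is 6 × 45 = 270.
Each contributed unit returns 5.400 to the group as a whole (0.9000 to each of 6 players), which exceeds 1, so the social optimum is full contribution: group total = 5.400 × 270 = 1458.00.
Efficiency loss = 1458.00 − 270 = 1188.00.

1188.00 hours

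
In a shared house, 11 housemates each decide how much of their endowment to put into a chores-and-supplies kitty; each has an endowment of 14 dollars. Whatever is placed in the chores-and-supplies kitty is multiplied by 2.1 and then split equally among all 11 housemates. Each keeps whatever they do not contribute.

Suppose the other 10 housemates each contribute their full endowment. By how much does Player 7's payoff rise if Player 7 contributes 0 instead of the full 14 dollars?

11.33 dollars

Switching from a contribution of 14 to 0 lets Player 7 keep an extra 14 dollars, but lowers the chores-and-supplies kitty by 14, which costs Player 7 their own share of that drop: 2.1/11 × 14 = 2.67.
Net gain = 14 − 2.67 = 11.33. The private return per contributed unit (0.1909) is below 1, so free-riding is indeed the best response regardless of what the others do.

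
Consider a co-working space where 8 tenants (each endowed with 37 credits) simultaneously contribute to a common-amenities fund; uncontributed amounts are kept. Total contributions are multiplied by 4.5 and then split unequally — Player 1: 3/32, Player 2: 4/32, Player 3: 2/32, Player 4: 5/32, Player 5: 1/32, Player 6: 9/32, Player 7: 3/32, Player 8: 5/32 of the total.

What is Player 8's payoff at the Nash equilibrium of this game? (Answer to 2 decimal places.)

63.02 credits

Each unit j contributes comes back to j as 4.5 × (j's share), so j prefers to contribute only if that share exceeds 1/4.5 = 0.2222; otherwise keeping the unit dominates.
The only share above 0.2222 is Player 6's 9/32, contributing 37; the remaining 7 contribute 0. Total contributed: 37.
Player 8 keeps 37 and receives 4.5 × 37 × 5/32 = 26.02 from the common-amenities fund, for a payoff of 63.02.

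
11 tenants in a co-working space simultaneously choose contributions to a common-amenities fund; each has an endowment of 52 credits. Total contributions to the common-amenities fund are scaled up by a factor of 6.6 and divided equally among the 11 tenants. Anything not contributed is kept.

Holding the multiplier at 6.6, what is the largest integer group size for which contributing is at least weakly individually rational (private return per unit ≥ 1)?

6

Private return per unit is 6.6/(group size), which is ≥ 1 whenever the group size is ≤ 6.6.
The largest such integer is 6.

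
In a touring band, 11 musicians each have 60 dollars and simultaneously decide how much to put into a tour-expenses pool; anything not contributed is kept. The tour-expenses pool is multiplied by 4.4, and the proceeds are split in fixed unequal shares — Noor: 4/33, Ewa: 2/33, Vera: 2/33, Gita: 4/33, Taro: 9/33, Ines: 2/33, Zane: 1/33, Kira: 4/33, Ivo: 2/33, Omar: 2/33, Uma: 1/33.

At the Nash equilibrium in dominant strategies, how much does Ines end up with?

76.00 dollars

Player j's private return per contributed unit is 4.4 × (j's share). Contributing is weakly dominant for j when that share is at least 1/4.4 = 0.2273, and contributing 0 is dominant otherwise.
The only share above 0.2273 is Taro's 9/33, contributing 60; the remaining 10 contribute 0. Total contributed: 60.
Ines keeps 60 and receives 4.4 × 60 × 2/33 = 16.00 from the tour-expenses pool, for a payoff of 76.00.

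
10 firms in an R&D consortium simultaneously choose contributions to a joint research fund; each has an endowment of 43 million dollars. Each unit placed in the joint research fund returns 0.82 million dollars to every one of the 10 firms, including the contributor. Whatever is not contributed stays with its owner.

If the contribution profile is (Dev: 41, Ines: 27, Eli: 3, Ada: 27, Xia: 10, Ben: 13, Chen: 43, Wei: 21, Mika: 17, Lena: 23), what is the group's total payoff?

Total contributed: 41 + 27 + 3 + 27 + 10 + 13 + 43 + 21 + 17 + 23 = 225; total kept: 10 × 43 − 225 = 205.
The joint research fund pays out 0.82 × 10 × 225 = 1845.00 in aggregate.
Group total = 205 + 1845.00 = 2050.00.

2050.00 million dollars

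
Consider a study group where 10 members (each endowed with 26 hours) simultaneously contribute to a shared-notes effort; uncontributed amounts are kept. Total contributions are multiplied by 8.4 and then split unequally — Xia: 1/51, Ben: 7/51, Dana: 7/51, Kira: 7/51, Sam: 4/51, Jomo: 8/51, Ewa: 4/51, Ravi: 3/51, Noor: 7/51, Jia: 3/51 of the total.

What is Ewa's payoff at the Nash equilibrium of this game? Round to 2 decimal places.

111.65 hours

Player j's private return per contributed unit is 8.4 × (j's share). Contributing is weakly dominant for j when that share is at least 1/8.4 = 0.1190, and contributing 0 is dominant otherwise.
The shares above 0.1190 belong to Ben, Dana, Kira, Jomo and Noor, contributing 26 each; the remaining 5 contribute 0. Total contributed: 130.
Ewa keeps 26 and receives 8.4 × 130 × 4/51 = 85.65 from the shared-notes effort, for a payoff of 111.65.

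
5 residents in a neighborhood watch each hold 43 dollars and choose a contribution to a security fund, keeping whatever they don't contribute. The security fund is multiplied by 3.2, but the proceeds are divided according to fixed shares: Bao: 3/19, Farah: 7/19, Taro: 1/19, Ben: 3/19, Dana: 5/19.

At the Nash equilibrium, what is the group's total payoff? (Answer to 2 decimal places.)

Player j's private return per contributed unit is 3.2 × (j's share). Contributing is weakly dominant for j when that share is at least 1/3.2 = 0.3125, and contributing 0 is dominant otherwise.
Only Farah (7/19) clears that bar, contributing 43; the remaining 4 contribute 0. Total contributed: 43.
The security fund pays out 3.2 × 43 = 137.60 in total (split across the unequal shares, but the aggregate is all that matters for the group sum).
The 4 free-riders keep 43 each, adding 172. Group total = 172 + 137.60 = 309.60.

309.60 dollars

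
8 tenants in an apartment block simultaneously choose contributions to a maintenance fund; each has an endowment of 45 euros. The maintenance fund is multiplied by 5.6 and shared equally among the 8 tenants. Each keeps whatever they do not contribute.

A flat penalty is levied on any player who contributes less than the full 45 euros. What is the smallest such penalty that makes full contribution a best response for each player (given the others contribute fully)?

Given the others contribute fully, the best deviation is to contribute 0 (any partial contribution still incurs the fine and gives up units whose private return 0.7000 is below 1).
Deviating from 45 to 0 saves 45 euros but forfeits the deviator's share of the drop in the maintenance fund: 5.6/8 × 45 = 31.50.
So the deviation gain is 45 − 31.50 = 13.50, and the fine must be at least 13.50 euros to wipe it out.

13.50 euros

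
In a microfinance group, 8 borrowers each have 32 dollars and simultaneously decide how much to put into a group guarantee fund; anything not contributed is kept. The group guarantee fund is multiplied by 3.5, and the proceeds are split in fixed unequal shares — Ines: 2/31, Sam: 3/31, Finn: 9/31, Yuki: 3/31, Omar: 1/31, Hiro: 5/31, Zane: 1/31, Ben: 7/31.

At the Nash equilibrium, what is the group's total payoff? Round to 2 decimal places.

336.00 dollars

A player with share s gets back 3.5·s per unit contributed, so full contribution is dominant for anyone with s > 1/3.5 = 0.2857 and zero contribution is dominant for anyone below.
The only share above 0.2857 is Finn's 9/31, contributing 32; the remaining 7 contribute 0. Total contributed: 32.
The group guarantee fund pays out 3.5 × 32 = 112.00 in total (split across the unequal shares, but the aggregate is all that matters for the group sum).
The 7 free-riders keep 32 each, adding 224. Group total = 224 + 112.00 = 336.00.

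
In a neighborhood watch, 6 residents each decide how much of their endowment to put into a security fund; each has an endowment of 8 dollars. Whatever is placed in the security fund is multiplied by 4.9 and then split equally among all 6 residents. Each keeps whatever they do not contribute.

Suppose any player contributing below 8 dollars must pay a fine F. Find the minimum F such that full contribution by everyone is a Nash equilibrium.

1.47 dollars

Given the others contribute fully, the best deviation is to contribute 0 (any partial contribution still incurs the fine and gives up units whose private return 0.8167 is below 1).
Deviating from 8 to 0 saves 8 dollars but forfeits the deviator's share of the drop in the security fund: 4.9/6 × 8 = 6.53.
So the deviation gain is 8 − 6.53 = 1.47, and the fine must be at least 1.47 dollars to wipe it out.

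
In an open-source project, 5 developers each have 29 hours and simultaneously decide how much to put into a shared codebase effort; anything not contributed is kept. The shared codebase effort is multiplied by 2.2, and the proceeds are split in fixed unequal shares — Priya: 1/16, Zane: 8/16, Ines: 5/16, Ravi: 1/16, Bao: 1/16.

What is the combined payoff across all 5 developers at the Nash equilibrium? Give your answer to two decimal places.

179.80 hours

Player j's private return per contributed unit is 2.2 × (j's share). Contributing is weakly dominant for j when that share is at least 1/2.2 = 0.4545, and contributing 0 is dominant otherwise.
Only Zane (8/16) clears that bar, contributing 29; the remaining 4 contribute 0. Total contributed: 29.
The shared codebase effort pays out 2.2 × 29 = 63.80 in total (split across the unequal shares, but the aggregate is all that matters for the group sum).
The 4 free-riders keep 29 each, adding 116. Group total = 116 + 63.80 = 179.80.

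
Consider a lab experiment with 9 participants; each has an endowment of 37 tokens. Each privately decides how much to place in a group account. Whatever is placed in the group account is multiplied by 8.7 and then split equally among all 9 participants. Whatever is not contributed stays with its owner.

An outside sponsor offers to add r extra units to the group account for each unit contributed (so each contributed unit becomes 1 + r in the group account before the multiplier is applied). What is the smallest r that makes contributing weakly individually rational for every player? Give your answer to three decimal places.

With matching at rate r, one contributed unit becomes (1 + r) in the group account and returns 8.7 × (1 + r) / 9 to the contributor.
Setting this equal to 1: 1 + r = 9/8.7 = 1.0345.
So the minimum matching rate is r = 1.0345 − 1 = 0.034.

0.034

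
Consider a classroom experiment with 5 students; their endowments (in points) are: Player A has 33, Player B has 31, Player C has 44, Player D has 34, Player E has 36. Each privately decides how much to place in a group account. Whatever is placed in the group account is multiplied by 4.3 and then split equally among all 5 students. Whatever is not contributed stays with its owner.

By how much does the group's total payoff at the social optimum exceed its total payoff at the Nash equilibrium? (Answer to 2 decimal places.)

The private return per contributed unit is 4.3/5 = 0.8600 < 1 for every player regardless of endowment, so the Nash equilibrium is zero contribution and the group total is Σ E_j = 33 + 31 + 44 + 34 + 36 = 178.
Each contributed unit returns 4.300 to the group, so the social optimum is full contribution by everyone: group total = 4.300 × 178 = 765.40.
Efficiency loss = (4.300 − 1) × 178 = 587.40.

587.40 points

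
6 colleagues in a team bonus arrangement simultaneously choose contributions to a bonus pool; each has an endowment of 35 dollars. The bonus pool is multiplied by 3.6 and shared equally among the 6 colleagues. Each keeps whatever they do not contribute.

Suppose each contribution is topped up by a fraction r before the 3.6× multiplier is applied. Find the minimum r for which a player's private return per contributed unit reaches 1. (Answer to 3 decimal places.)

0.667

With matching at rate r, one contributed unit becomes (1 + r) in the bonus pool and returns 3.6 × (1 + r) / 6 to the contributor.
Setting this equal to 1: 1 + r = 6/3.6 = 1.6667.
So the minimum matching rate is r = 1.6667 − 1 = 0.667.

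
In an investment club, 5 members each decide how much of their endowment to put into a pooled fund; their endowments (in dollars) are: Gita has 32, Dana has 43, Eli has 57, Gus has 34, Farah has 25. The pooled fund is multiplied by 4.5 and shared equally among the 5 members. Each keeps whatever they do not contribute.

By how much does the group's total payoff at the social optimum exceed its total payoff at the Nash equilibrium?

The private return per contributed unit is 4.5/5 = 0.9000 < 1 for every player regardless of endowment, so the Nash equilibrium is zero contribution and the group total is Σ E_j = 32 + 43 + 57 + 34 + 25 = 191.
Each contributed unit returns 4.500 to the group, so the social optimum is full contribution by everyone: group total = 4.500 × 191 = 859.50.
Efficiency loss = (4.500 − 1) × 191 = 668.50.

668.50 dollars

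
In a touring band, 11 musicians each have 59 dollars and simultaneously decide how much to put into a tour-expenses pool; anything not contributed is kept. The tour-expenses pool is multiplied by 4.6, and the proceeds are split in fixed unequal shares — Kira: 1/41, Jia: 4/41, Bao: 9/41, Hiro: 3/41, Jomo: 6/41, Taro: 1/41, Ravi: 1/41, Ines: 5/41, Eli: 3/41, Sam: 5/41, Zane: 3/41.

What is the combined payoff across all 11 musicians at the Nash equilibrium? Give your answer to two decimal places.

A player with share s gets back 4.6·s per unit contributed, so full contribution is dominant for anyone with s > 1/4.6 = 0.2174 and zero contribution is dominant for anyone below.
Bao alone (share 9/41) is above the threshold, contributing 59; the remaining 10 contribute 0. Total contributed: 59.
The tour-expenses pool pays out 4.6 × 59 = 271.40 in total (split across the unequal shares, but the aggregate is all that matters for the group sum).
The 10 free-riders keep 59 each, adding 590. Group total = 590 + 271.40 = 861.40.

861.40 dollars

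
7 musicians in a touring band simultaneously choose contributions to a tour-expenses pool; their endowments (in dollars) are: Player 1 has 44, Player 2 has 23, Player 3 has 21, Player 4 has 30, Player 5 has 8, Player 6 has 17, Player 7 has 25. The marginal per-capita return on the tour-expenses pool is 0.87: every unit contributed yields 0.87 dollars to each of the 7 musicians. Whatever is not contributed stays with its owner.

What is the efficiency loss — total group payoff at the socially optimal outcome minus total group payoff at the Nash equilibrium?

The private return per contributed unit is 0.87 < 1 for everyone, so the Nash equilibrium is zero contribution and the group total is Σ E_j = 44 + 23 + 21 + 30 + 8 + 17 + 25 = 168.
Each contributed unit returns 6.090 to the group, so the social optimum is full contribution by everyone: group total = 6.090 × 168 = 1023.12.
Efficiency loss = (6.090 − 1) × 168 = 855.12.

855.12 dollars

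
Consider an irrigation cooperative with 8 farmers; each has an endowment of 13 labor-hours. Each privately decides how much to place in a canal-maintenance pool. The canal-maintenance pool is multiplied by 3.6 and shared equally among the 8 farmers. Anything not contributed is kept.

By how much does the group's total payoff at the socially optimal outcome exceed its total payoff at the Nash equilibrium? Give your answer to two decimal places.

270.40 labor-hours

Each contributed unit returns 3.6/8 = 0.4500 to its contributor — below 1 — so contributing 0 is dominant for every player. At the Nash equilibrium everyone keeps their 13, and the group total is 8 × 13 = 104.
Each contributed unit returns 3.600 to the group as a whole (0.4500 to each of 8 players), which exceeds 1, so the social optimum is full contribution: group total = 3.600 × 104 = 374.40.
Efficiency loss = 374.40 − 104 = 270.40.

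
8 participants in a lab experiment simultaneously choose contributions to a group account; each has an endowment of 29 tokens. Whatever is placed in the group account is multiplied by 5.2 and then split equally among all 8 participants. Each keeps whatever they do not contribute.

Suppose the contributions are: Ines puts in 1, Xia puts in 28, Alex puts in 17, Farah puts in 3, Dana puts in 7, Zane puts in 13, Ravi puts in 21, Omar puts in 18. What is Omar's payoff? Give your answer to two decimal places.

Total contributed: 1 + 28 + 17 + 3 + 7 + 13 + 21 + 18 = 108.
Each receives 5.2 × 108 / 8 = 70.20 from the group account.
Omar keeps 29 − 18 = 11, so Omar's payoff is 11 + 70.20 = 81.20.

81.20 tokens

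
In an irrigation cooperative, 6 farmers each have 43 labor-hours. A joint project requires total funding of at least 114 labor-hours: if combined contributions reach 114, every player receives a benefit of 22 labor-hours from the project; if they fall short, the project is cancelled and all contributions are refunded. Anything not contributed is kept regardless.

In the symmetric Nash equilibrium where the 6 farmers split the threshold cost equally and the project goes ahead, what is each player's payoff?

Equal share of the threshold: 114/6 = 19.
At this profile no one gains by cutting their contribution: any cut drops the total below 114, the project is cancelled, contributions are refunded, and the deviator ends with 43, which is less than 43 − 19 + 22 = 46. Contributing more than 19 just wastes the excess. So contributing exactly 19 is a best response.
Each player's payoff: 43 − 19 + 22 = 46.

46 labor-hours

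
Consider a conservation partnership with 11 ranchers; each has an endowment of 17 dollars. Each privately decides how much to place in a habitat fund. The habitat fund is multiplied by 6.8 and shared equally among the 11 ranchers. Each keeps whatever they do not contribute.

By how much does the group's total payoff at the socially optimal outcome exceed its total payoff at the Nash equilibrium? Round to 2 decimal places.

1084.60 dollars

Each contributed unit returns 6.8/11 = 0.6182 to its contributor — below 1 — so contributing 0 is dominant for every player. At the Nash equilibrium everyone keeps their 17, and the group total is 11 × 17 = 187.
Each contributed unit returns 6.800 to the group as a whole (0.6182 to each of 11 players), which exceeds 1, so the social optimum is full contribution: group total = 6.800 × 187 = 1271.60.
Efficiency loss = 1271.60 − 187 = 1084.60.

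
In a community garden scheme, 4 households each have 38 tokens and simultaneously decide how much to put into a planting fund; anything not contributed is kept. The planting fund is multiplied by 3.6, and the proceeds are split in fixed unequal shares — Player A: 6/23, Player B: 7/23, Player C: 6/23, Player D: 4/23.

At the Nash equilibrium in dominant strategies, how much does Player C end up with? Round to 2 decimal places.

Each unit j contributes comes back to j as 3.6 × (j's share), so j prefers to contribute only if that share exceeds 1/3.6 = 0.2778; otherwise keeping the unit dominates.
Only Player B (7/23) clears that bar, contributing 38; the remaining 3 contribute 0. Total contributed: 38.
Player C keeps 38 and receives 3.6 × 38 × 6/23 = 35.69 from the planting fund, for a payoff of 73.69.

73.69 tokens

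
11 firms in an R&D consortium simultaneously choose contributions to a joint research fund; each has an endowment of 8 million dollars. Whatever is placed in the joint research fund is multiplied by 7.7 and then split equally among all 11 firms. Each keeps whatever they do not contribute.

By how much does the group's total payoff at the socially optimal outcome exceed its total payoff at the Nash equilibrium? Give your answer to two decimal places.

589.60 million dollars

Each contributed unit returns 7.7/11 = 0.7000 to its contributor — below 1 — so contributing 0 is dominant for every player. At the Nash equilibrium everyone keeps their 8, and the group total is 11 × 8 = 88.
Each contributed unit returns 7.700 to the group as a whole (0.7000 to each of 11 players), which exceeds 1, so the social optimum is full contribution: group total = 7.700 × 88 = 677.60.
Efficiency loss = 677.60 − 88 = 589.60.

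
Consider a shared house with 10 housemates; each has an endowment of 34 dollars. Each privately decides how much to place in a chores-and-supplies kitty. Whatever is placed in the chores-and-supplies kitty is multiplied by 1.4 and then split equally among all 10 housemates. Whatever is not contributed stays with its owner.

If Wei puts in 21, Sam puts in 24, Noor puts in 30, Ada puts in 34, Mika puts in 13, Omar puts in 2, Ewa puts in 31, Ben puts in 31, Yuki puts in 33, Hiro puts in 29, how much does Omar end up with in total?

Total contributed: 21 + 24 + 30 + 34 + 13 + 2 + 31 + 31 + 33 + 29 = 248.
Each receives 1.4 × 248 / 10 = 34.72 from the chores-and-supplies kitty.
Omar keeps 34 − 2 = 32, so Omar's payoff is 32 + 34.72 = 66.72.

66.72 dollars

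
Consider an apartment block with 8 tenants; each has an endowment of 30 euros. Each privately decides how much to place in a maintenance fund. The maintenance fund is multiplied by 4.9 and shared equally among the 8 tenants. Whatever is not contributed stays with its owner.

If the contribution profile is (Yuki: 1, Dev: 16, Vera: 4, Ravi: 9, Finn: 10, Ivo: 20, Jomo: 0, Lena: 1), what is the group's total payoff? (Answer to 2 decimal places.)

477.90 euros

Total contributed: 1 + 16 + 4 + 9 + 10 + 20 + 0 + 1 = 61; total kept: 8 × 30 − 61 = 179.
The maintenance fund pays out 4.9 × 61 = 298.90 in aggregate.
Group total = 179 + 298.90 = 477.90.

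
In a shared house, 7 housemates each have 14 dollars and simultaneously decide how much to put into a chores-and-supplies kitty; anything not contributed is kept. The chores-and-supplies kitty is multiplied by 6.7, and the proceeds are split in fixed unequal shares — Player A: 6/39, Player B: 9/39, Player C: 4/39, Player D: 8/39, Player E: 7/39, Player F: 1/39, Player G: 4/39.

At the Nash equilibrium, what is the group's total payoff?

A player with share s gets back 6.7·s per unit contributed, so full contribution is dominant for anyone with s > 1/6.7 = 0.1493 and zero contribution is dominant for anyone below.
Player A, Player B, Player D and Player E are above the threshold, contributing 14 each; the remaining 3 contribute 0. Total contributed: 56.
The chores-and-supplies kitty pays out 6.7 × 56 = 375.20 in total (split across the unequal shares, but the aggregate is all that matters for the group sum).
The 3 free-riders keep 14 each, adding 42. Group total = 42 + 375.20 = 417.20.

417.20 dollars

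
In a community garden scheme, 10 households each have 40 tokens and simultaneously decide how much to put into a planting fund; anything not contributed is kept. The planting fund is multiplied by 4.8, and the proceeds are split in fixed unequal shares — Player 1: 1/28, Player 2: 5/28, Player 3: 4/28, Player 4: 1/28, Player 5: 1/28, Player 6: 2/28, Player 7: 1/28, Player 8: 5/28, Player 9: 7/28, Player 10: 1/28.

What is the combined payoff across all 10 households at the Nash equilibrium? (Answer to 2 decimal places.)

Each unit j contributes comes back to j as 4.8 × (j's share), so j prefers to contribute only if that share exceeds 1/4.8 = 0.2083; otherwise keeping the unit dominates.
The only share above 0.2083 is Player 9's 7/28, contributing 40; the remaining 9 contribute 0. Total contributed: 40.
The planting fund pays out 4.8 × 40 = 192.00 in total (split across the unequal shares, but the aggregate is all that matters for the group sum).
The 9 free-riders keep 40 each, adding 360. Group total = 360 + 192.00 = 552.00.

552.00 tokens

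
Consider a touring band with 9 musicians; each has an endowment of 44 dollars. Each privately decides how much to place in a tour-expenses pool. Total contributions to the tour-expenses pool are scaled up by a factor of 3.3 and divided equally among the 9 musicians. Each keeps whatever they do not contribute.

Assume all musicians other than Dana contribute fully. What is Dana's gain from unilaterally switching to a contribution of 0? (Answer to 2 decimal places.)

27.87 dollars

Switching from a contribution of 44 to 0 lets Dana keep an extra 44 dollars, but lowers the tour-expenses pool by 44, which costs Dana their own share of that drop: 3.3/9 × 44 = 16.13.
Net gain = 44 − 16.13 = 27.87. The private return per contributed unit (0.3667) is below 1, so free-riding is indeed the best response regardless of what the others do.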